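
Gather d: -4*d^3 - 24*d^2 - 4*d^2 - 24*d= -4*d^3 - 28*d^2 - 24*d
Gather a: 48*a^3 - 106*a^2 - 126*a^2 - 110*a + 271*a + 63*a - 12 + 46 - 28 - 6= 48*a^3 - 232*a^2 + 224*a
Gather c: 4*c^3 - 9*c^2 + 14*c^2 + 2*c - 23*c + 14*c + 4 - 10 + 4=4*c^3 + 5*c^2 - 7*c - 2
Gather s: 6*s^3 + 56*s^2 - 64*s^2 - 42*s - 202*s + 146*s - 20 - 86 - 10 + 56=6*s^3 - 8*s^2 - 98*s - 60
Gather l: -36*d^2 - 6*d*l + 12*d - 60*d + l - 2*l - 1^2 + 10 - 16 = -36*d^2 - 48*d + l*(-6*d - 1) - 7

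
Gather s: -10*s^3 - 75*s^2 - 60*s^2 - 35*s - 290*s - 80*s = -10*s^3 - 135*s^2 - 405*s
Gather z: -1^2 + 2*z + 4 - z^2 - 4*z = -z^2 - 2*z + 3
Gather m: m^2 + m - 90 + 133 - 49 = m^2 + m - 6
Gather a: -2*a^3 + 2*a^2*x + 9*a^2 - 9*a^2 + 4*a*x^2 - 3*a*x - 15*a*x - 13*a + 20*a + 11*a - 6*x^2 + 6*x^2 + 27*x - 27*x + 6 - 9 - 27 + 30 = -2*a^3 + 2*a^2*x + a*(4*x^2 - 18*x + 18)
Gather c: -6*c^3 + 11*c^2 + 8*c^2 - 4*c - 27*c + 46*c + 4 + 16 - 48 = -6*c^3 + 19*c^2 + 15*c - 28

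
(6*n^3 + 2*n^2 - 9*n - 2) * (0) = 0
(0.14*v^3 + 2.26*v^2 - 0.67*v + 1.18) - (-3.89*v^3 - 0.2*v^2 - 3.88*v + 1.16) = 4.03*v^3 + 2.46*v^2 + 3.21*v + 0.02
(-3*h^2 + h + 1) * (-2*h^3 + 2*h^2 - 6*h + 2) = 6*h^5 - 8*h^4 + 18*h^3 - 10*h^2 - 4*h + 2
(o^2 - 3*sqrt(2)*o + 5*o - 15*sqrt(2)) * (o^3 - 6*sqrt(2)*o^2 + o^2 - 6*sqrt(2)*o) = o^5 - 9*sqrt(2)*o^4 + 6*o^4 - 54*sqrt(2)*o^3 + 41*o^3 - 45*sqrt(2)*o^2 + 216*o^2 + 180*o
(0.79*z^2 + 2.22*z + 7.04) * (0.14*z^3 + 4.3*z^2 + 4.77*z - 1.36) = 0.1106*z^5 + 3.7078*z^4 + 14.2999*z^3 + 39.787*z^2 + 30.5616*z - 9.5744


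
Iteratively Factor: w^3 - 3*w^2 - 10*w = (w - 5)*(w^2 + 2*w) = w*(w - 5)*(w + 2)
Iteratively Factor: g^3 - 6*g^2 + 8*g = (g - 4)*(g^2 - 2*g) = g*(g - 4)*(g - 2)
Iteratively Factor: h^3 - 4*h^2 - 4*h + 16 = (h + 2)*(h^2 - 6*h + 8) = (h - 2)*(h + 2)*(h - 4)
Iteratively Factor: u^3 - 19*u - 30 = (u - 5)*(u^2 + 5*u + 6) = (u - 5)*(u + 2)*(u + 3)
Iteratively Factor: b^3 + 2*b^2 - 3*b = (b)*(b^2 + 2*b - 3) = b*(b + 3)*(b - 1)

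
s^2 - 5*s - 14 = (s - 7)*(s + 2)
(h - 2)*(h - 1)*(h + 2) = h^3 - h^2 - 4*h + 4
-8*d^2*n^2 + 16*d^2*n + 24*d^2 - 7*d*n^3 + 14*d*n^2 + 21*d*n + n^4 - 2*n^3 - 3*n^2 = (-8*d + n)*(d + n)*(n - 3)*(n + 1)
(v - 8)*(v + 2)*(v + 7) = v^3 + v^2 - 58*v - 112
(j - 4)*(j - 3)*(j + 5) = j^3 - 2*j^2 - 23*j + 60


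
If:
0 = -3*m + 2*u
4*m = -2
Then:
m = -1/2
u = -3/4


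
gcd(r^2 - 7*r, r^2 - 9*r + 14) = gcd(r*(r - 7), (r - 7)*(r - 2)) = r - 7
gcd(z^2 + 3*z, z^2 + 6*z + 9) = z + 3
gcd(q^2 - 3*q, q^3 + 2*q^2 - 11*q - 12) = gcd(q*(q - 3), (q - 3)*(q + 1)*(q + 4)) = q - 3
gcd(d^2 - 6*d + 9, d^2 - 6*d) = 1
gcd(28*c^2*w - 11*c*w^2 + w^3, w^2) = w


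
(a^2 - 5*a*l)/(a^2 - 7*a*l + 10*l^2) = a/(a - 2*l)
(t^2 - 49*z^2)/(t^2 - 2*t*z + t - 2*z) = (t^2 - 49*z^2)/(t^2 - 2*t*z + t - 2*z)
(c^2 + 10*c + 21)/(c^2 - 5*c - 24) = (c + 7)/(c - 8)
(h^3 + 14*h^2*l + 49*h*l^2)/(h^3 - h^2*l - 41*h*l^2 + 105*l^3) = h*(h + 7*l)/(h^2 - 8*h*l + 15*l^2)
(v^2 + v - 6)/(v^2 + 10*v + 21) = (v - 2)/(v + 7)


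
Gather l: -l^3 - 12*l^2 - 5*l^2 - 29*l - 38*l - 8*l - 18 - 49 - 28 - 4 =-l^3 - 17*l^2 - 75*l - 99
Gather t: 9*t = 9*t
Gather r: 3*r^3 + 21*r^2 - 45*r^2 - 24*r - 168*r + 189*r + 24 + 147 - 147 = 3*r^3 - 24*r^2 - 3*r + 24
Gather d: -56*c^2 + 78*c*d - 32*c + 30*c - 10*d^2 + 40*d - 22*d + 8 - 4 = -56*c^2 - 2*c - 10*d^2 + d*(78*c + 18) + 4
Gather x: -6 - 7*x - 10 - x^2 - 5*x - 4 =-x^2 - 12*x - 20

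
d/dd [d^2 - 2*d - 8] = 2*d - 2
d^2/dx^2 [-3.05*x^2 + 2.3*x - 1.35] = -6.10000000000000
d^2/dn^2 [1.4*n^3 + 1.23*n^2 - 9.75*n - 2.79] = 8.4*n + 2.46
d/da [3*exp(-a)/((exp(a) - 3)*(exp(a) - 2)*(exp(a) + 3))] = 6*(-2*exp(3*a) + 3*exp(2*a) + 9*exp(a) - 9)*exp(-a)/(exp(6*a) - 4*exp(5*a) - 14*exp(4*a) + 72*exp(3*a) + 9*exp(2*a) - 324*exp(a) + 324)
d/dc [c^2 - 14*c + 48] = 2*c - 14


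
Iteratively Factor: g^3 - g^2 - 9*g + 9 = (g - 3)*(g^2 + 2*g - 3) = (g - 3)*(g - 1)*(g + 3)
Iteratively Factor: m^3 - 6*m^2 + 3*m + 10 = (m - 2)*(m^2 - 4*m - 5) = (m - 5)*(m - 2)*(m + 1)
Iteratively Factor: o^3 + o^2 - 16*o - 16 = (o + 1)*(o^2 - 16) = (o + 1)*(o + 4)*(o - 4)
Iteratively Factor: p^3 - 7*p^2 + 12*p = (p - 4)*(p^2 - 3*p) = p*(p - 4)*(p - 3)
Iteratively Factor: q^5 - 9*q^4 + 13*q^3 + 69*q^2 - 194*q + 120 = (q - 2)*(q^4 - 7*q^3 - q^2 + 67*q - 60) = (q - 2)*(q + 3)*(q^3 - 10*q^2 + 29*q - 20) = (q - 2)*(q - 1)*(q + 3)*(q^2 - 9*q + 20) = (q - 4)*(q - 2)*(q - 1)*(q + 3)*(q - 5)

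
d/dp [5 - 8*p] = -8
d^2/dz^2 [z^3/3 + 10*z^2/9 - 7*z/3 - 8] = 2*z + 20/9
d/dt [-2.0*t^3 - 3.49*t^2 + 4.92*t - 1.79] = -6.0*t^2 - 6.98*t + 4.92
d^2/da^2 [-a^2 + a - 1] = -2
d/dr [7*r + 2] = 7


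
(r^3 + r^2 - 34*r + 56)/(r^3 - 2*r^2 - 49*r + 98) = (r - 4)/(r - 7)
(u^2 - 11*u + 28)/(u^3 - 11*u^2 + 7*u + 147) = (u - 4)/(u^2 - 4*u - 21)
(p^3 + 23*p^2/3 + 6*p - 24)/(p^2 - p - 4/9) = 3*(p^2 + 9*p + 18)/(3*p + 1)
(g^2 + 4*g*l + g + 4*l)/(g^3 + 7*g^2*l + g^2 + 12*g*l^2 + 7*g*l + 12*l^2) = 1/(g + 3*l)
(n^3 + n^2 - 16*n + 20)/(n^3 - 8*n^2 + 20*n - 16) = (n + 5)/(n - 4)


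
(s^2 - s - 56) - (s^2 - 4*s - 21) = 3*s - 35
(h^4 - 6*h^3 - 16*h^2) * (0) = 0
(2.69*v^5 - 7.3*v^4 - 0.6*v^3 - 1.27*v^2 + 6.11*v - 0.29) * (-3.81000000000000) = -10.2489*v^5 + 27.813*v^4 + 2.286*v^3 + 4.8387*v^2 - 23.2791*v + 1.1049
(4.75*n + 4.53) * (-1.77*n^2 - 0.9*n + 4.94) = -8.4075*n^3 - 12.2931*n^2 + 19.388*n + 22.3782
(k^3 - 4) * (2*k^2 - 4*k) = 2*k^5 - 4*k^4 - 8*k^2 + 16*k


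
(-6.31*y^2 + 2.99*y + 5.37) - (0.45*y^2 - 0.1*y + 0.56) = -6.76*y^2 + 3.09*y + 4.81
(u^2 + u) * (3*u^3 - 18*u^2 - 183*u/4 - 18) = 3*u^5 - 15*u^4 - 255*u^3/4 - 255*u^2/4 - 18*u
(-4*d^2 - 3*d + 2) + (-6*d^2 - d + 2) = -10*d^2 - 4*d + 4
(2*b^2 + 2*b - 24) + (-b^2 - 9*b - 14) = b^2 - 7*b - 38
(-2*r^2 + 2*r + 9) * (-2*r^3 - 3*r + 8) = 4*r^5 - 4*r^4 - 12*r^3 - 22*r^2 - 11*r + 72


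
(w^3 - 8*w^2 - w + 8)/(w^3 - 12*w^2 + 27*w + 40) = (w - 1)/(w - 5)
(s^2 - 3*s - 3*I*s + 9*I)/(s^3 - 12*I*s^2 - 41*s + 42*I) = (s - 3)/(s^2 - 9*I*s - 14)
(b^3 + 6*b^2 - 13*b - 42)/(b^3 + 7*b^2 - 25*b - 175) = (b^2 - b - 6)/(b^2 - 25)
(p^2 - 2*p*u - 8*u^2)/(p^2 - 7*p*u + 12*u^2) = (p + 2*u)/(p - 3*u)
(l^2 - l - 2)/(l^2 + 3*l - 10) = (l + 1)/(l + 5)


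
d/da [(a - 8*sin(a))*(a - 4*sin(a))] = -12*a*cos(a) + 2*a - 12*sin(a) + 32*sin(2*a)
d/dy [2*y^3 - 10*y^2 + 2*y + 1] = 6*y^2 - 20*y + 2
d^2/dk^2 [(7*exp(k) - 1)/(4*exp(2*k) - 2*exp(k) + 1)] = (112*exp(4*k) - 8*exp(3*k) - 144*exp(2*k) + 26*exp(k) + 5)*exp(k)/(64*exp(6*k) - 96*exp(5*k) + 96*exp(4*k) - 56*exp(3*k) + 24*exp(2*k) - 6*exp(k) + 1)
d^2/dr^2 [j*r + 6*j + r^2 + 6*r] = 2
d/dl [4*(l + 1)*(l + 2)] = 8*l + 12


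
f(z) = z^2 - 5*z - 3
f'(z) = 2*z - 5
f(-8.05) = 102.05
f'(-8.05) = -21.10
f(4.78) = -4.05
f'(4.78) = 4.56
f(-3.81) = 30.57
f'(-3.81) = -12.62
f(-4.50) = 39.75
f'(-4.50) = -14.00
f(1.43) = -8.11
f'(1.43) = -2.14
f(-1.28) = 5.04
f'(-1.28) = -7.56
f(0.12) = -3.59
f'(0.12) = -4.76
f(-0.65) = 0.67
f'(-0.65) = -6.30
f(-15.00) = 297.00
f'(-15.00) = -35.00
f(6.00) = 3.00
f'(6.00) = 7.00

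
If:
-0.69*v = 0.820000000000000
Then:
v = -1.19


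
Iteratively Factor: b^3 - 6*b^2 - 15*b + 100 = (b - 5)*(b^2 - b - 20) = (b - 5)^2*(b + 4)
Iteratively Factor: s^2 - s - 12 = (s - 4)*(s + 3)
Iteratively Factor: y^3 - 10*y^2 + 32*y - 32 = (y - 4)*(y^2 - 6*y + 8) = (y - 4)^2*(y - 2)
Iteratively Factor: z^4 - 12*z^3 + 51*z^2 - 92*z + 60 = (z - 3)*(z^3 - 9*z^2 + 24*z - 20) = (z - 3)*(z - 2)*(z^2 - 7*z + 10) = (z - 3)*(z - 2)^2*(z - 5)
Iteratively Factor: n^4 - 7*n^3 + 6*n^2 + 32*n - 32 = (n + 2)*(n^3 - 9*n^2 + 24*n - 16) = (n - 1)*(n + 2)*(n^2 - 8*n + 16) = (n - 4)*(n - 1)*(n + 2)*(n - 4)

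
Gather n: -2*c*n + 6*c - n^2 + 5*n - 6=6*c - n^2 + n*(5 - 2*c) - 6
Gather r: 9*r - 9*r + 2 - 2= 0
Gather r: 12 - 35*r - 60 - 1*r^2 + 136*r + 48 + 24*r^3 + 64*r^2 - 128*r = 24*r^3 + 63*r^2 - 27*r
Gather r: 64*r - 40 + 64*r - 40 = 128*r - 80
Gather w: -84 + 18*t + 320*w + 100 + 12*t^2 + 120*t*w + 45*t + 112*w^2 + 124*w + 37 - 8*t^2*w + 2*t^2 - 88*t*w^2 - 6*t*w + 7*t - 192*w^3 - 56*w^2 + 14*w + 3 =14*t^2 + 70*t - 192*w^3 + w^2*(56 - 88*t) + w*(-8*t^2 + 114*t + 458) + 56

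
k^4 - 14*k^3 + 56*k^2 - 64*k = k*(k - 8)*(k - 4)*(k - 2)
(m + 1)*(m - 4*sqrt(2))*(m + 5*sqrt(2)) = m^3 + m^2 + sqrt(2)*m^2 - 40*m + sqrt(2)*m - 40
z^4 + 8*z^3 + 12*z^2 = z^2*(z + 2)*(z + 6)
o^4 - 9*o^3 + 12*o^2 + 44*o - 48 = (o - 6)*(o - 4)*(o - 1)*(o + 2)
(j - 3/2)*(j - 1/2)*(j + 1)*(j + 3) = j^4 + 2*j^3 - 17*j^2/4 - 3*j + 9/4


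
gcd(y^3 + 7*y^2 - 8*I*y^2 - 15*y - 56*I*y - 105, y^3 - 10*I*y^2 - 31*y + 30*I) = y^2 - 8*I*y - 15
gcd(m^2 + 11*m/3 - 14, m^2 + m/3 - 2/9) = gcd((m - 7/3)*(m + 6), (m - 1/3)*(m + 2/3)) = 1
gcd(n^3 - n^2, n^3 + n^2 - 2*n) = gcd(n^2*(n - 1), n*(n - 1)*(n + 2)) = n^2 - n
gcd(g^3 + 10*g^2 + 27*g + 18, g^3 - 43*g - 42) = g^2 + 7*g + 6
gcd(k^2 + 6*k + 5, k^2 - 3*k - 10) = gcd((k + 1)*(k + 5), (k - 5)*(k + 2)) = 1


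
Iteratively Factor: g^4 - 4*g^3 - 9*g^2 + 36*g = (g + 3)*(g^3 - 7*g^2 + 12*g) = g*(g + 3)*(g^2 - 7*g + 12) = g*(g - 4)*(g + 3)*(g - 3)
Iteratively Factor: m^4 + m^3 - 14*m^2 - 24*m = (m + 2)*(m^3 - m^2 - 12*m) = m*(m + 2)*(m^2 - m - 12) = m*(m - 4)*(m + 2)*(m + 3)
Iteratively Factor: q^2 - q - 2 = (q - 2)*(q + 1)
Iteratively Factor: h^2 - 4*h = (h)*(h - 4)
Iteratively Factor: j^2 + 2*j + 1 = (j + 1)*(j + 1)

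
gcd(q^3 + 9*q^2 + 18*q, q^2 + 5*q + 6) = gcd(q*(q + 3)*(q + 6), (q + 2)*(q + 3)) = q + 3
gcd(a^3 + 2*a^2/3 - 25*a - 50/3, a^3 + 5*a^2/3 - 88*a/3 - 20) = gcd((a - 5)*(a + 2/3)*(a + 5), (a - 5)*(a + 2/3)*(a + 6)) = a^2 - 13*a/3 - 10/3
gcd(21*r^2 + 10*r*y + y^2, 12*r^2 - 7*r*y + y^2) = 1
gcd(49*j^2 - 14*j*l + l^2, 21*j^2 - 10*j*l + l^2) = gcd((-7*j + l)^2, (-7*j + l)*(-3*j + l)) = 7*j - l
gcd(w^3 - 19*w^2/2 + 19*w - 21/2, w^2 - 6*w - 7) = w - 7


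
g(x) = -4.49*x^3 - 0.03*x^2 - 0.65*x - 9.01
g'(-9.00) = -1091.18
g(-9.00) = 3267.62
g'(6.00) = -485.93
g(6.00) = -983.83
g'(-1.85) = -46.64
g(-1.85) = 20.52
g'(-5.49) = -406.31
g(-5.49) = 736.61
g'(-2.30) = -71.77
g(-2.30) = 46.96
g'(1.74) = -41.54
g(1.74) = -33.89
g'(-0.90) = -11.51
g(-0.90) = -5.18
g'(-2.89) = -112.98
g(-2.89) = 101.00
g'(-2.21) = -66.31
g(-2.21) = 40.74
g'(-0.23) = -1.35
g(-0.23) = -8.81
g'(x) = -13.47*x^2 - 0.06*x - 0.65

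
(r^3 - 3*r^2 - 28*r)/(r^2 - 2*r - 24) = r*(r - 7)/(r - 6)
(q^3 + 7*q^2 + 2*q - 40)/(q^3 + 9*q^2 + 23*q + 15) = (q^2 + 2*q - 8)/(q^2 + 4*q + 3)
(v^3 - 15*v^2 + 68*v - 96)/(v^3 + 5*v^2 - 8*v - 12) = (v^3 - 15*v^2 + 68*v - 96)/(v^3 + 5*v^2 - 8*v - 12)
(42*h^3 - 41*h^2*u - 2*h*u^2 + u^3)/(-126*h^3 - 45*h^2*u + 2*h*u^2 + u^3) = (-h + u)/(3*h + u)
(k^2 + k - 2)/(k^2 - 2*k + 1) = (k + 2)/(k - 1)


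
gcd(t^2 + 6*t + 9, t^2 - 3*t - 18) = t + 3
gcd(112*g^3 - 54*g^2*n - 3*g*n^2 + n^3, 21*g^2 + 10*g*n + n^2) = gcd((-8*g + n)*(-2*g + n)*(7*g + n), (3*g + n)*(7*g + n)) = 7*g + n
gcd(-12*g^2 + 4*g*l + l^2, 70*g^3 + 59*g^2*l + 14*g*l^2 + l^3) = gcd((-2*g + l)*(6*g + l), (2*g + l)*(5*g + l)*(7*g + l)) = 1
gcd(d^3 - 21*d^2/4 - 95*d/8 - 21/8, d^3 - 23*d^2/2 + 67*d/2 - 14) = d - 7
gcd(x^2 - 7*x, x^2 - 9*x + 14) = x - 7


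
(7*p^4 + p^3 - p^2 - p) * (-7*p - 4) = -49*p^5 - 35*p^4 + 3*p^3 + 11*p^2 + 4*p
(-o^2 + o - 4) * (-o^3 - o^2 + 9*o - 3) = o^5 - 6*o^3 + 16*o^2 - 39*o + 12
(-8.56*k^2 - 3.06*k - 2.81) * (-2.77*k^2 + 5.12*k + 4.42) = 23.7112*k^4 - 35.351*k^3 - 45.7187*k^2 - 27.9124*k - 12.4202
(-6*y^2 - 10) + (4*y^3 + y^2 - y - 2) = 4*y^3 - 5*y^2 - y - 12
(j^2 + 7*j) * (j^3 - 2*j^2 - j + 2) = j^5 + 5*j^4 - 15*j^3 - 5*j^2 + 14*j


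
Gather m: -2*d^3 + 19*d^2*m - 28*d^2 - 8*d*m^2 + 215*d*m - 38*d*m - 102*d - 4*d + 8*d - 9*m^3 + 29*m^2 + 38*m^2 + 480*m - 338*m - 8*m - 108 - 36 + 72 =-2*d^3 - 28*d^2 - 98*d - 9*m^3 + m^2*(67 - 8*d) + m*(19*d^2 + 177*d + 134) - 72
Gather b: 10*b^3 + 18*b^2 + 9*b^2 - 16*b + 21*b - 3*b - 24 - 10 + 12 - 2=10*b^3 + 27*b^2 + 2*b - 24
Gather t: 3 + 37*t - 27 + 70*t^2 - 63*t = 70*t^2 - 26*t - 24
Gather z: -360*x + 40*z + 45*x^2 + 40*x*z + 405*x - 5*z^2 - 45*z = 45*x^2 + 45*x - 5*z^2 + z*(40*x - 5)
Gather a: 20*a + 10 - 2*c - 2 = 20*a - 2*c + 8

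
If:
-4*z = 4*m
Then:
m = -z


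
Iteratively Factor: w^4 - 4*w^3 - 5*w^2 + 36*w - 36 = (w - 2)*(w^3 - 2*w^2 - 9*w + 18) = (w - 3)*(w - 2)*(w^2 + w - 6) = (w - 3)*(w - 2)^2*(w + 3)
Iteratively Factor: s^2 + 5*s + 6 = (s + 3)*(s + 2)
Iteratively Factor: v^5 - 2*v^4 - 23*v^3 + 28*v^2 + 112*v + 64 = (v + 1)*(v^4 - 3*v^3 - 20*v^2 + 48*v + 64) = (v + 1)^2*(v^3 - 4*v^2 - 16*v + 64) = (v - 4)*(v + 1)^2*(v^2 - 16) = (v - 4)^2*(v + 1)^2*(v + 4)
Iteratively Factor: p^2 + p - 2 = (p + 2)*(p - 1)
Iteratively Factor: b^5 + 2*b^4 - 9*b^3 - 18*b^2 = (b)*(b^4 + 2*b^3 - 9*b^2 - 18*b) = b*(b + 2)*(b^3 - 9*b) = b*(b + 2)*(b + 3)*(b^2 - 3*b) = b^2*(b + 2)*(b + 3)*(b - 3)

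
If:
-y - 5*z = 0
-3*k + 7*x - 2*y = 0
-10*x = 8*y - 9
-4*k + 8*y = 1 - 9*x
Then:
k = 295/164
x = 33/41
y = 39/328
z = -39/1640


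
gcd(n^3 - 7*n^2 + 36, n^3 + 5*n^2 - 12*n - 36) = n^2 - n - 6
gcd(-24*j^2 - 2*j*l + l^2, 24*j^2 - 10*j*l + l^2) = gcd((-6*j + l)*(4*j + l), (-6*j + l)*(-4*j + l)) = 6*j - l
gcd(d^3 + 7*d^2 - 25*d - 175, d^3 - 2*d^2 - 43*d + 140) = d^2 + 2*d - 35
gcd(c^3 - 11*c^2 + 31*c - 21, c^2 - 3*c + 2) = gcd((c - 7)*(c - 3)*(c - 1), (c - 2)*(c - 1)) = c - 1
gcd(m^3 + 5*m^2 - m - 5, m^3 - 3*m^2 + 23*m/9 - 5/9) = m - 1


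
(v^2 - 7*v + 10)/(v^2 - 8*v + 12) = (v - 5)/(v - 6)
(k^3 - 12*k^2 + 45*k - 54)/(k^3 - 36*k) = (k^2 - 6*k + 9)/(k*(k + 6))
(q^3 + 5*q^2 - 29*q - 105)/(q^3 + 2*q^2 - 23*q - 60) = (q + 7)/(q + 4)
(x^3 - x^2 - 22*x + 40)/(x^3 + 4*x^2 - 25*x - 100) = (x^2 - 6*x + 8)/(x^2 - x - 20)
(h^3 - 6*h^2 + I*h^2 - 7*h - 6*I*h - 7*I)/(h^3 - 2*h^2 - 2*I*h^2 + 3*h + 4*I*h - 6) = (h^2 - 6*h - 7)/(h^2 - h*(2 + 3*I) + 6*I)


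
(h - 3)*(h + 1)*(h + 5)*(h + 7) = h^4 + 10*h^3 + 8*h^2 - 106*h - 105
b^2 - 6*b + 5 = (b - 5)*(b - 1)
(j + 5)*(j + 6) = j^2 + 11*j + 30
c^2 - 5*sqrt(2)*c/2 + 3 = (c - 3*sqrt(2)/2)*(c - sqrt(2))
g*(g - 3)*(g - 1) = g^3 - 4*g^2 + 3*g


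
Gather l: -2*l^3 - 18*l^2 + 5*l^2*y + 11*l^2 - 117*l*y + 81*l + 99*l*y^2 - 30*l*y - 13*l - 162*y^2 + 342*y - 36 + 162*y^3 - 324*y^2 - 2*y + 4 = -2*l^3 + l^2*(5*y - 7) + l*(99*y^2 - 147*y + 68) + 162*y^3 - 486*y^2 + 340*y - 32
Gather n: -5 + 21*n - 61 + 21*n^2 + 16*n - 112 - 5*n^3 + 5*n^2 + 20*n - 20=-5*n^3 + 26*n^2 + 57*n - 198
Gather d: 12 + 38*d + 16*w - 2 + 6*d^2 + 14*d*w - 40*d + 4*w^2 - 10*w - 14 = 6*d^2 + d*(14*w - 2) + 4*w^2 + 6*w - 4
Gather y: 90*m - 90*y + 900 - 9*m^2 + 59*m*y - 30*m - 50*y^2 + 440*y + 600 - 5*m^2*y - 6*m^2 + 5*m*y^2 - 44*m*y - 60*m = -15*m^2 + y^2*(5*m - 50) + y*(-5*m^2 + 15*m + 350) + 1500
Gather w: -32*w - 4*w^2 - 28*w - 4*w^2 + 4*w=-8*w^2 - 56*w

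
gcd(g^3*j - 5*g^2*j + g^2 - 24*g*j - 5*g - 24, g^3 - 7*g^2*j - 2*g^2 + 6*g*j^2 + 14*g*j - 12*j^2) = 1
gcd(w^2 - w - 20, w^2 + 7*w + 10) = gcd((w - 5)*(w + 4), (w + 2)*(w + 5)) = 1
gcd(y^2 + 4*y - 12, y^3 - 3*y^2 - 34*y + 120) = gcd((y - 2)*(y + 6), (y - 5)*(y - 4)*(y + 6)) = y + 6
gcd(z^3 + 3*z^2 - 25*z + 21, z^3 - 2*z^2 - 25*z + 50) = 1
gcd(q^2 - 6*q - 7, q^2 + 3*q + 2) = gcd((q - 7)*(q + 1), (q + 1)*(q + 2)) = q + 1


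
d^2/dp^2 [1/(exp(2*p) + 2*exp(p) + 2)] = 2*(4*(exp(p) + 1)^2*exp(p) - (2*exp(p) + 1)*(exp(2*p) + 2*exp(p) + 2))*exp(p)/(exp(2*p) + 2*exp(p) + 2)^3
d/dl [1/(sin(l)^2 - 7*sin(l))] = (7 - 2*sin(l))*cos(l)/((sin(l) - 7)^2*sin(l)^2)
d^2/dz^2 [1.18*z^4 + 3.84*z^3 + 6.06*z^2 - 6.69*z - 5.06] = 14.16*z^2 + 23.04*z + 12.12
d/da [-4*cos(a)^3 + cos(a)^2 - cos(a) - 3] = (12*cos(a)^2 - 2*cos(a) + 1)*sin(a)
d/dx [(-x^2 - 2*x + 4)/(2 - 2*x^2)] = (-x^2 + 3*x - 1)/(x^4 - 2*x^2 + 1)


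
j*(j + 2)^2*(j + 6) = j^4 + 10*j^3 + 28*j^2 + 24*j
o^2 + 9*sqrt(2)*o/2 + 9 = (o + 3*sqrt(2)/2)*(o + 3*sqrt(2))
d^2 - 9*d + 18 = (d - 6)*(d - 3)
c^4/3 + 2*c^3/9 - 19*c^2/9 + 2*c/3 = c*(c/3 + 1)*(c - 2)*(c - 1/3)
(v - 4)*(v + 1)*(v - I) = v^3 - 3*v^2 - I*v^2 - 4*v + 3*I*v + 4*I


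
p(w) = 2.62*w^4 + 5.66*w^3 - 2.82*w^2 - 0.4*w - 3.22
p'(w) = 10.48*w^3 + 16.98*w^2 - 5.64*w - 0.4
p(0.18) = -3.35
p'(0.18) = -0.80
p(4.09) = 1068.37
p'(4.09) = 977.60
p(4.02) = 1001.54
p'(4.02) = 932.16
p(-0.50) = -4.27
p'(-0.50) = 5.36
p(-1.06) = -9.40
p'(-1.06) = 12.18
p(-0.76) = -6.16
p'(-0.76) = 9.09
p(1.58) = 27.76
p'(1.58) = 74.41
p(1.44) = 18.52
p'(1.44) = 57.98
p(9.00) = 21080.72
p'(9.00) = 8964.14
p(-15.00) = 112903.28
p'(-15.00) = -31465.30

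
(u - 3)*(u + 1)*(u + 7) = u^3 + 5*u^2 - 17*u - 21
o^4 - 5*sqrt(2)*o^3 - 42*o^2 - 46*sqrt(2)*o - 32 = (o - 8*sqrt(2))*(o + sqrt(2))^3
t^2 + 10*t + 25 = (t + 5)^2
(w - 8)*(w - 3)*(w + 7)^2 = w^4 + 3*w^3 - 81*w^2 - 203*w + 1176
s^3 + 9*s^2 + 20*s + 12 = (s + 1)*(s + 2)*(s + 6)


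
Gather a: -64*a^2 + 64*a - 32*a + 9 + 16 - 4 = -64*a^2 + 32*a + 21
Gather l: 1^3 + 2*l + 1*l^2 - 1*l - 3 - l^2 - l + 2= 0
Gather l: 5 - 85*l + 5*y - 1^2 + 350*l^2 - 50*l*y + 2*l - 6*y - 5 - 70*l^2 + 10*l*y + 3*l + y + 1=280*l^2 + l*(-40*y - 80)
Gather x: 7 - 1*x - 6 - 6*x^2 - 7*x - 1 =-6*x^2 - 8*x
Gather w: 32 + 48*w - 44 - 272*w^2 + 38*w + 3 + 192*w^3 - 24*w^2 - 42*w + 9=192*w^3 - 296*w^2 + 44*w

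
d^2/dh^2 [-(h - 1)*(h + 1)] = -2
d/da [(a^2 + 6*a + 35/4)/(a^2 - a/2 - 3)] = (-52*a^2 - 188*a - 109)/(2*(4*a^4 - 4*a^3 - 23*a^2 + 12*a + 36))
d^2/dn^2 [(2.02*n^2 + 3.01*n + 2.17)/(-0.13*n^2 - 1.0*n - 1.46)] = (0.423462*n^3 + 2.080338*n^2 + 1.735188*n - 3.338732)/(0.002197*n^6 + 0.0507*n^5 + 0.464022*n^4 + 2.1388*n^3 + 5.211324*n^2 + 6.3948*n + 3.112136)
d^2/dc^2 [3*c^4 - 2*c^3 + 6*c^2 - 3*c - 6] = 36*c^2 - 12*c + 12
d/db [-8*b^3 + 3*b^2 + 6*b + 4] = -24*b^2 + 6*b + 6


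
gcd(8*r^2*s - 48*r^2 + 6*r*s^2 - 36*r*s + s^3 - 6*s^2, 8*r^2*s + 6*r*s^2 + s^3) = 8*r^2 + 6*r*s + s^2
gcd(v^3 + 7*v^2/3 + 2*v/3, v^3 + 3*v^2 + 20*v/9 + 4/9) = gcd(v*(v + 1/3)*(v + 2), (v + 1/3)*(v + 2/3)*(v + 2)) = v^2 + 7*v/3 + 2/3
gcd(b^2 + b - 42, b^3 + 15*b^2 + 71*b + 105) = b + 7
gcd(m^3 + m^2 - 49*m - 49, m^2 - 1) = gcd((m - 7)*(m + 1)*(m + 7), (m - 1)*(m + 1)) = m + 1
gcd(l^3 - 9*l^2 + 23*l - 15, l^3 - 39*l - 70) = 1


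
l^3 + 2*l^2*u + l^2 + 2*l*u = l*(l + 1)*(l + 2*u)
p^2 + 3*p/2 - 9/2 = (p - 3/2)*(p + 3)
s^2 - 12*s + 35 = (s - 7)*(s - 5)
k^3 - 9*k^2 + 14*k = k*(k - 7)*(k - 2)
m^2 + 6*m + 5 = (m + 1)*(m + 5)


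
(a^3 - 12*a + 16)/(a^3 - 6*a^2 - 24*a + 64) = (a - 2)/(a - 8)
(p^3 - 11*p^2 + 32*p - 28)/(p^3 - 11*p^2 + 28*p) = (p^2 - 4*p + 4)/(p*(p - 4))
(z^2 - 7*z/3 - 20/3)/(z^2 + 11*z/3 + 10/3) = (z - 4)/(z + 2)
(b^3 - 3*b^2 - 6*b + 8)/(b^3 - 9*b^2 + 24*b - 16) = (b + 2)/(b - 4)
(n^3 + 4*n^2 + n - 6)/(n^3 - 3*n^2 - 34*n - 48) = (n - 1)/(n - 8)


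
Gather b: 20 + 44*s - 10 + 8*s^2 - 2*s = 8*s^2 + 42*s + 10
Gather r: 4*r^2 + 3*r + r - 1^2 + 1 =4*r^2 + 4*r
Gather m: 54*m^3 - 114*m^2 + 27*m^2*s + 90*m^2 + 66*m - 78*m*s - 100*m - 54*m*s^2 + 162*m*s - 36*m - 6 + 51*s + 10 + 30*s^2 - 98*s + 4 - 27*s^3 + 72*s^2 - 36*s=54*m^3 + m^2*(27*s - 24) + m*(-54*s^2 + 84*s - 70) - 27*s^3 + 102*s^2 - 83*s + 8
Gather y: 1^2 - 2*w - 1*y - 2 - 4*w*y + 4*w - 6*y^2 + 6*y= 2*w - 6*y^2 + y*(5 - 4*w) - 1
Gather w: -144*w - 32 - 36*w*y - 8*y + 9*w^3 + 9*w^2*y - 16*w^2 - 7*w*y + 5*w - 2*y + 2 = 9*w^3 + w^2*(9*y - 16) + w*(-43*y - 139) - 10*y - 30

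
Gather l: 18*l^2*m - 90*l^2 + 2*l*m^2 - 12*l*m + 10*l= l^2*(18*m - 90) + l*(2*m^2 - 12*m + 10)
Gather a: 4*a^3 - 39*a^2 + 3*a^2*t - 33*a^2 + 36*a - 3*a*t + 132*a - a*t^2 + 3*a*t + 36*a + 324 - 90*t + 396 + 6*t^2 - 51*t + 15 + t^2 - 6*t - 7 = 4*a^3 + a^2*(3*t - 72) + a*(204 - t^2) + 7*t^2 - 147*t + 728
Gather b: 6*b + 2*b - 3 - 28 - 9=8*b - 40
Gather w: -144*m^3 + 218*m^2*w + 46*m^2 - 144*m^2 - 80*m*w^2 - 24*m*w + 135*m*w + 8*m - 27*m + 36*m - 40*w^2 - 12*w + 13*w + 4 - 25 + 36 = -144*m^3 - 98*m^2 + 17*m + w^2*(-80*m - 40) + w*(218*m^2 + 111*m + 1) + 15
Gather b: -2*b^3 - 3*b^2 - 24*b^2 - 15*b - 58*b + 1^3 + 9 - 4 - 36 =-2*b^3 - 27*b^2 - 73*b - 30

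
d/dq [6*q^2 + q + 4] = 12*q + 1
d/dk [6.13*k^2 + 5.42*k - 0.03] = 12.26*k + 5.42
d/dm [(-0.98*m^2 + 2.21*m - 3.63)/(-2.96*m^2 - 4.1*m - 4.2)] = (10.5596*m^2 - 13.2576*m - 24.165)/(8.7616*m^4 + 24.272*m^3 + 41.674*m^2 + 34.44*m + 17.64)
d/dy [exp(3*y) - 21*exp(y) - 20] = 3*(exp(2*y) - 7)*exp(y)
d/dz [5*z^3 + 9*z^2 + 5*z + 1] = 15*z^2 + 18*z + 5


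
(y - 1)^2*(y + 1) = y^3 - y^2 - y + 1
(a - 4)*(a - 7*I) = a^2 - 4*a - 7*I*a + 28*I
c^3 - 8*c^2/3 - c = c*(c - 3)*(c + 1/3)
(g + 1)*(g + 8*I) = g^2 + g + 8*I*g + 8*I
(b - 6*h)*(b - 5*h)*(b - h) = b^3 - 12*b^2*h + 41*b*h^2 - 30*h^3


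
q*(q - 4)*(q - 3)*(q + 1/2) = q^4 - 13*q^3/2 + 17*q^2/2 + 6*q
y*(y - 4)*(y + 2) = y^3 - 2*y^2 - 8*y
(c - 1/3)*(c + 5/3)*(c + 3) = c^3 + 13*c^2/3 + 31*c/9 - 5/3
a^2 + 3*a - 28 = (a - 4)*(a + 7)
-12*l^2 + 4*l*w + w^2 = (-2*l + w)*(6*l + w)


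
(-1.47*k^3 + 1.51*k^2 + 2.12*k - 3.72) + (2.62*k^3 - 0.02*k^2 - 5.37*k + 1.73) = 1.15*k^3 + 1.49*k^2 - 3.25*k - 1.99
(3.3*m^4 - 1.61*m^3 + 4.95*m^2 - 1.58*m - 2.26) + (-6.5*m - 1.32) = 3.3*m^4 - 1.61*m^3 + 4.95*m^2 - 8.08*m - 3.58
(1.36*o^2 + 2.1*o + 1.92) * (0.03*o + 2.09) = 0.0408*o^3 + 2.9054*o^2 + 4.4466*o + 4.0128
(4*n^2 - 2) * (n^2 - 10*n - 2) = 4*n^4 - 40*n^3 - 10*n^2 + 20*n + 4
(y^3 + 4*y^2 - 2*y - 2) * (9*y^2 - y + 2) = 9*y^5 + 35*y^4 - 20*y^3 - 8*y^2 - 2*y - 4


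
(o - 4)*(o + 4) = o^2 - 16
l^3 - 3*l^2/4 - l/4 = l*(l - 1)*(l + 1/4)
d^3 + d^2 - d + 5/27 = (d - 1/3)^2*(d + 5/3)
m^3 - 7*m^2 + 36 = (m - 6)*(m - 3)*(m + 2)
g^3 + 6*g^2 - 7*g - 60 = (g - 3)*(g + 4)*(g + 5)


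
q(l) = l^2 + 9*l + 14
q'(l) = 2*l + 9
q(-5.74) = -4.71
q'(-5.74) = -2.48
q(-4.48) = -6.25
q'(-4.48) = 0.04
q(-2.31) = -1.45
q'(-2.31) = 4.38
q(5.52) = 94.15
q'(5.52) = 20.04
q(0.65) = 20.27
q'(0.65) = 10.30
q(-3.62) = -5.48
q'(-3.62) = 1.76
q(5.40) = 91.76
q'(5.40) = 19.80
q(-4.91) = -6.08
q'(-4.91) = -0.82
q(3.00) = 50.00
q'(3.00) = 15.00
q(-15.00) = 104.00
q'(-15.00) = -21.00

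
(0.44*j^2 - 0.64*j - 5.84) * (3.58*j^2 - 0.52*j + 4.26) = 1.5752*j^4 - 2.52*j^3 - 18.7*j^2 + 0.3104*j - 24.8784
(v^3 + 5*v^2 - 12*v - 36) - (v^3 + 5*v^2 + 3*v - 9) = -15*v - 27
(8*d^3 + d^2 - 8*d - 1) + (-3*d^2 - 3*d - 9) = 8*d^3 - 2*d^2 - 11*d - 10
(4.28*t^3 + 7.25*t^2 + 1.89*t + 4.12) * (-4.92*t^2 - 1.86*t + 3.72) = -21.0576*t^5 - 43.6308*t^4 - 6.8622*t^3 + 3.1842*t^2 - 0.632400000000001*t + 15.3264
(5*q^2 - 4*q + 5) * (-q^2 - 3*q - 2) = -5*q^4 - 11*q^3 - 3*q^2 - 7*q - 10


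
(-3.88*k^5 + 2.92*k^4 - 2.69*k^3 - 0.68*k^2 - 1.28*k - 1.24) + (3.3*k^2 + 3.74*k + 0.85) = -3.88*k^5 + 2.92*k^4 - 2.69*k^3 + 2.62*k^2 + 2.46*k - 0.39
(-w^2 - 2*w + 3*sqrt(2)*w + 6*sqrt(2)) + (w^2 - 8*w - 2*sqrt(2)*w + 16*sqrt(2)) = -10*w + sqrt(2)*w + 22*sqrt(2)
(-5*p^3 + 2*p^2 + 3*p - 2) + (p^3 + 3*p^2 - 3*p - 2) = -4*p^3 + 5*p^2 - 4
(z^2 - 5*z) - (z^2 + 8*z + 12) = -13*z - 12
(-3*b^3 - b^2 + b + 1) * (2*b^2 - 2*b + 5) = -6*b^5 + 4*b^4 - 11*b^3 - 5*b^2 + 3*b + 5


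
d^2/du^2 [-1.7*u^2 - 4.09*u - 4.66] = -3.40000000000000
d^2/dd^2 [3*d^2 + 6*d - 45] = 6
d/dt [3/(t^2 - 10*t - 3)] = 6*(5 - t)/(-t^2 + 10*t + 3)^2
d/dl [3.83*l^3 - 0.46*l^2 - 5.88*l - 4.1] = 11.49*l^2 - 0.92*l - 5.88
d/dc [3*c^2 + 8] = 6*c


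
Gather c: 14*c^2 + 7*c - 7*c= 14*c^2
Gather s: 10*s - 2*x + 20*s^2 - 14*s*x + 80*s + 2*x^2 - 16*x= 20*s^2 + s*(90 - 14*x) + 2*x^2 - 18*x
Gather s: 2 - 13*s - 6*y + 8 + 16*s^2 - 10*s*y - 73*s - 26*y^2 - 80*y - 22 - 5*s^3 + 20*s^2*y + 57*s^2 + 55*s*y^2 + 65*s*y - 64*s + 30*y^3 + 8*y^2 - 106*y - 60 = -5*s^3 + s^2*(20*y + 73) + s*(55*y^2 + 55*y - 150) + 30*y^3 - 18*y^2 - 192*y - 72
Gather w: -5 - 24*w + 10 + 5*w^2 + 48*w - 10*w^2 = -5*w^2 + 24*w + 5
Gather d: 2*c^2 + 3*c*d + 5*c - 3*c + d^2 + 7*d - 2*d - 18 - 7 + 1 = 2*c^2 + 2*c + d^2 + d*(3*c + 5) - 24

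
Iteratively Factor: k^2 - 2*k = (k - 2)*(k)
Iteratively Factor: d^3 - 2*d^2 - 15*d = (d + 3)*(d^2 - 5*d) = (d - 5)*(d + 3)*(d)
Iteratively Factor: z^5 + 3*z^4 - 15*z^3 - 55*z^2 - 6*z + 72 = (z - 1)*(z^4 + 4*z^3 - 11*z^2 - 66*z - 72) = (z - 1)*(z + 2)*(z^3 + 2*z^2 - 15*z - 36) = (z - 1)*(z + 2)*(z + 3)*(z^2 - z - 12) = (z - 4)*(z - 1)*(z + 2)*(z + 3)*(z + 3)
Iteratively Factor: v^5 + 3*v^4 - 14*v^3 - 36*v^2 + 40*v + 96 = (v + 2)*(v^4 + v^3 - 16*v^2 - 4*v + 48) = (v + 2)*(v + 4)*(v^3 - 3*v^2 - 4*v + 12) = (v - 3)*(v + 2)*(v + 4)*(v^2 - 4) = (v - 3)*(v + 2)^2*(v + 4)*(v - 2)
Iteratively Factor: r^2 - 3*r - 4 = (r - 4)*(r + 1)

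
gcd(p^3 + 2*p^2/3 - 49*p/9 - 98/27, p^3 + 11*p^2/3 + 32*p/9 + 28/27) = p^2 + 3*p + 14/9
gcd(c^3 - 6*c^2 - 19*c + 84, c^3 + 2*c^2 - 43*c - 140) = c^2 - 3*c - 28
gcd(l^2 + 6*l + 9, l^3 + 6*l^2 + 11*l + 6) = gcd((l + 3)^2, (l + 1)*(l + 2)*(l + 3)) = l + 3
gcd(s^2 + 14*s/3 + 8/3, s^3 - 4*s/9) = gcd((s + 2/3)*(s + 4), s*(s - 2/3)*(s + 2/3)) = s + 2/3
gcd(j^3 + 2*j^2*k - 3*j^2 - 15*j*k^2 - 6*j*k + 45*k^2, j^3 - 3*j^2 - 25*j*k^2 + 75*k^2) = j^2 + 5*j*k - 3*j - 15*k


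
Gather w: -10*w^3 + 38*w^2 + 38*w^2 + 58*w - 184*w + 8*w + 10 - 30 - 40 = -10*w^3 + 76*w^2 - 118*w - 60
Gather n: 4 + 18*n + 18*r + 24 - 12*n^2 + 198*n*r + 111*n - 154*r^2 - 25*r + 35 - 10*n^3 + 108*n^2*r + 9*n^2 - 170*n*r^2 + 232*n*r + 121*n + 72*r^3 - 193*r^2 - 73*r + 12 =-10*n^3 + n^2*(108*r - 3) + n*(-170*r^2 + 430*r + 250) + 72*r^3 - 347*r^2 - 80*r + 75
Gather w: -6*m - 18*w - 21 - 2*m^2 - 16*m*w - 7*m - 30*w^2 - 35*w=-2*m^2 - 13*m - 30*w^2 + w*(-16*m - 53) - 21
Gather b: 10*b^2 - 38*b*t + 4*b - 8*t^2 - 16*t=10*b^2 + b*(4 - 38*t) - 8*t^2 - 16*t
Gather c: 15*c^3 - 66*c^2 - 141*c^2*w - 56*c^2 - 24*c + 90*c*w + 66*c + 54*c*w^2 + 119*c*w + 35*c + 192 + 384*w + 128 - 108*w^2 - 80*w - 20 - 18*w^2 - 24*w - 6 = 15*c^3 + c^2*(-141*w - 122) + c*(54*w^2 + 209*w + 77) - 126*w^2 + 280*w + 294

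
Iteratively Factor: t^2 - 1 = (t - 1)*(t + 1)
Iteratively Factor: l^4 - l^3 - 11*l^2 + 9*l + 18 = (l + 3)*(l^3 - 4*l^2 + l + 6) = (l - 2)*(l + 3)*(l^2 - 2*l - 3) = (l - 2)*(l + 1)*(l + 3)*(l - 3)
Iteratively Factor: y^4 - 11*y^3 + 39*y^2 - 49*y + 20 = (y - 5)*(y^3 - 6*y^2 + 9*y - 4) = (y - 5)*(y - 1)*(y^2 - 5*y + 4) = (y - 5)*(y - 1)^2*(y - 4)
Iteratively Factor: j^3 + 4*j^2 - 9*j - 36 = (j + 4)*(j^2 - 9) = (j + 3)*(j + 4)*(j - 3)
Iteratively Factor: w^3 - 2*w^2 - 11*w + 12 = (w + 3)*(w^2 - 5*w + 4) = (w - 4)*(w + 3)*(w - 1)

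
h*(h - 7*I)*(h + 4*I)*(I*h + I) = I*h^4 + 3*h^3 + I*h^3 + 3*h^2 + 28*I*h^2 + 28*I*h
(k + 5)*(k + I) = k^2 + 5*k + I*k + 5*I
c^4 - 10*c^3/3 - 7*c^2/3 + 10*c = c*(c - 3)*(c - 2)*(c + 5/3)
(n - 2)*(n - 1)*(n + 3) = n^3 - 7*n + 6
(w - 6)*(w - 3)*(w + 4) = w^3 - 5*w^2 - 18*w + 72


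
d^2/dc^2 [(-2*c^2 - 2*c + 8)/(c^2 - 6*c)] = 4*(-7*c^3 + 12*c^2 - 72*c + 144)/(c^3*(c^3 - 18*c^2 + 108*c - 216))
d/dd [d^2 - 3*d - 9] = 2*d - 3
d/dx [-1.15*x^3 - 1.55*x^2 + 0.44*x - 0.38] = -3.45*x^2 - 3.1*x + 0.44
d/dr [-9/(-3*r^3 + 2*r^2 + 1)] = 9*r*(4 - 9*r)/(-3*r^3 + 2*r^2 + 1)^2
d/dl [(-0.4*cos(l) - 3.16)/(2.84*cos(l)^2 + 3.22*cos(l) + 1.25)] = (1.136*sin(l)^2 - 17.9488*cos(l) - 10.8112)*sin(l)/(2.84*cos(l)^2 + 3.22*cos(l) + 1.25)^2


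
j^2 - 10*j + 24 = (j - 6)*(j - 4)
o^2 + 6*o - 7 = (o - 1)*(o + 7)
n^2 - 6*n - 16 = (n - 8)*(n + 2)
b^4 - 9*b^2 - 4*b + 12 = (b - 3)*(b - 1)*(b + 2)^2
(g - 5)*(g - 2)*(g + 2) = g^3 - 5*g^2 - 4*g + 20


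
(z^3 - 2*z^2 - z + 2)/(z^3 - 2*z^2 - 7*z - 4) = (z^2 - 3*z + 2)/(z^2 - 3*z - 4)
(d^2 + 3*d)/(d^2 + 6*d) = (d + 3)/(d + 6)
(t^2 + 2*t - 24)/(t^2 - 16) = (t + 6)/(t + 4)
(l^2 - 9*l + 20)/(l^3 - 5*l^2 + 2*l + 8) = (l - 5)/(l^2 - l - 2)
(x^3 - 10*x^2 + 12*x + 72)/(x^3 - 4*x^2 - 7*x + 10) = (x^2 - 12*x + 36)/(x^2 - 6*x + 5)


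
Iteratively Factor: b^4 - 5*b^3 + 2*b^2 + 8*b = (b - 4)*(b^3 - b^2 - 2*b) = (b - 4)*(b + 1)*(b^2 - 2*b) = (b - 4)*(b - 2)*(b + 1)*(b)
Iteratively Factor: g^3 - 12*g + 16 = (g - 2)*(g^2 + 2*g - 8) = (g - 2)*(g + 4)*(g - 2)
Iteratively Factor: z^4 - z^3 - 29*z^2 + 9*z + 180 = (z - 5)*(z^3 + 4*z^2 - 9*z - 36) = (z - 5)*(z + 4)*(z^2 - 9) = (z - 5)*(z + 3)*(z + 4)*(z - 3)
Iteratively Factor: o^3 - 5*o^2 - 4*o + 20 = (o + 2)*(o^2 - 7*o + 10) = (o - 5)*(o + 2)*(o - 2)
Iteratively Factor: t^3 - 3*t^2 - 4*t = (t + 1)*(t^2 - 4*t) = t*(t + 1)*(t - 4)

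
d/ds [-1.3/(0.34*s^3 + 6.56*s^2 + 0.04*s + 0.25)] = (1.326*s^2 + 17.056*s + 0.052)/(0.34*s^3 + 6.56*s^2 + 0.04*s + 0.25)^2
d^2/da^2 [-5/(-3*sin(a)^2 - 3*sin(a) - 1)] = 15*(-12*sin(a)^4 - 9*sin(a)^3 + 19*sin(a)^2 + 19*sin(a) + 4)/(3*sin(a)^2 + 3*sin(a) + 1)^3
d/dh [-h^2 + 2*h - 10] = 2 - 2*h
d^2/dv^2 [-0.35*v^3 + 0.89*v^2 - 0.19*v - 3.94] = 1.78 - 2.1*v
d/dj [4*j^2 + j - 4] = 8*j + 1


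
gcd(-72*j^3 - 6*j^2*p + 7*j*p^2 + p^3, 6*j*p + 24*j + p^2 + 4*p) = 6*j + p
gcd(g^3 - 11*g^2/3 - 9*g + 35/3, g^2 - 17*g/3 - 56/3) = g + 7/3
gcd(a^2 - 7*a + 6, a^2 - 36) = a - 6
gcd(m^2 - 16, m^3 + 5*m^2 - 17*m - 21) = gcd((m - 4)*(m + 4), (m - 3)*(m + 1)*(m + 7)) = 1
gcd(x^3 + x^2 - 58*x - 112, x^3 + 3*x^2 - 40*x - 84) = x^2 + 9*x + 14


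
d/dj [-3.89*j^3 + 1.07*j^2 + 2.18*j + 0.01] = -11.67*j^2 + 2.14*j + 2.18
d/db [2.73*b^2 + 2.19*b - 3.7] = 5.46*b + 2.19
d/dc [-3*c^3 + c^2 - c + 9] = -9*c^2 + 2*c - 1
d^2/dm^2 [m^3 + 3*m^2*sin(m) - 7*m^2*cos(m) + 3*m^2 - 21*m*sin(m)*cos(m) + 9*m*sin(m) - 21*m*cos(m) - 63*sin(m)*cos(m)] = -3*m^2*sin(m) + 7*m^2*cos(m) + 19*m*sin(m) + 42*m*sin(2*m) + 33*m*cos(m) + 6*m + 48*sin(m) + 126*sin(2*m) + 4*cos(m) - 42*cos(2*m) + 6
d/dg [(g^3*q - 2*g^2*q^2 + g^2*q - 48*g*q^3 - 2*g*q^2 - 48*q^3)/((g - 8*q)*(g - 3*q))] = q*(g^2 - 6*g*q - 18*q^2 - 9*q)/(g^2 - 6*g*q + 9*q^2)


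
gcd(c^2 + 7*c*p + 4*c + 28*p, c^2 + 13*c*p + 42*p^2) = c + 7*p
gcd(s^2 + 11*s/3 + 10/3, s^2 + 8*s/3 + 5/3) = s + 5/3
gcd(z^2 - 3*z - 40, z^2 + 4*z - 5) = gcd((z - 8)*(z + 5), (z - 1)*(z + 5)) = z + 5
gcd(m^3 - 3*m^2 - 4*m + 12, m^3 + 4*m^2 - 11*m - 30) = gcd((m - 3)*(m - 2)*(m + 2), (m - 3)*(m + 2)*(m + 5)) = m^2 - m - 6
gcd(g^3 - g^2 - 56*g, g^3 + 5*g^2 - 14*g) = g^2 + 7*g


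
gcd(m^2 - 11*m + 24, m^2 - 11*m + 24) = m^2 - 11*m + 24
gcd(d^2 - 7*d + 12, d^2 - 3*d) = d - 3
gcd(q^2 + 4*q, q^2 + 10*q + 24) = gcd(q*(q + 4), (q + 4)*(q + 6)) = q + 4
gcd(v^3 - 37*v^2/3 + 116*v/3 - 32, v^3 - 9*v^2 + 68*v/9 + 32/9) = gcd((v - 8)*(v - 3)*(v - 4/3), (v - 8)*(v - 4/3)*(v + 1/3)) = v^2 - 28*v/3 + 32/3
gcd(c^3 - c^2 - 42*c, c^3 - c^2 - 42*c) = c^3 - c^2 - 42*c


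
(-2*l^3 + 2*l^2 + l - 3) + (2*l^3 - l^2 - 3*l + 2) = l^2 - 2*l - 1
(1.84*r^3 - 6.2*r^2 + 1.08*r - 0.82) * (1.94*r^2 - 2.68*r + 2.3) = 3.5696*r^5 - 16.9592*r^4 + 22.9432*r^3 - 18.7452*r^2 + 4.6816*r - 1.886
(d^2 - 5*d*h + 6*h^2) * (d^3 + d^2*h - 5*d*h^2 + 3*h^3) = d^5 - 4*d^4*h - 4*d^3*h^2 + 34*d^2*h^3 - 45*d*h^4 + 18*h^5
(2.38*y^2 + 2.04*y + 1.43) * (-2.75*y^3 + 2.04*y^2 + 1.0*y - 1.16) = -6.545*y^5 - 0.7548*y^4 + 2.6091*y^3 + 2.1964*y^2 - 0.9364*y - 1.6588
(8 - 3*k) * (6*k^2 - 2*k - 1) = -18*k^3 + 54*k^2 - 13*k - 8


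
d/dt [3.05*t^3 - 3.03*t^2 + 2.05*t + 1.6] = 9.15*t^2 - 6.06*t + 2.05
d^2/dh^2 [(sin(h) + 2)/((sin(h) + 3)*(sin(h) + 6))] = (-sin(h)^5 + sin(h)^4 + 56*sin(h)^3 + 156*sin(h)^2 - 72)/((sin(h) + 3)^3*(sin(h) + 6)^3)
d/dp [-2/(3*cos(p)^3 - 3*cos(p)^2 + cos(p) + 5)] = -2*(3*cos(p) - 1)^2*sin(p)/(3*cos(p)^3 - 3*cos(p)^2 + cos(p) + 5)^2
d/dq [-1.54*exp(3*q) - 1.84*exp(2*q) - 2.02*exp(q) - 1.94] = (-4.62*exp(2*q) - 3.68*exp(q) - 2.02)*exp(q)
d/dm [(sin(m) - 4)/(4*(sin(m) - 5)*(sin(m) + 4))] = (8*sin(m) + cos(m)^2 - 25)*cos(m)/(4*(sin(m) - 5)^2*(sin(m) + 4)^2)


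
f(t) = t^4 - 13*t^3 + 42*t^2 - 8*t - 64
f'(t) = 4*t^3 - 39*t^2 + 84*t - 8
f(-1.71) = 146.05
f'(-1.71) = -285.68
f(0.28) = -63.23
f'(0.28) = 12.55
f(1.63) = -14.69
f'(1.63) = 42.62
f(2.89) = 19.64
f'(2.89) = 5.58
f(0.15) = -64.30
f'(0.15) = 3.74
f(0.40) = -61.29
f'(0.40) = 19.62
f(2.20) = 6.68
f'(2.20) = 30.63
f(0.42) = -60.88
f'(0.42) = 20.70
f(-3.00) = 770.00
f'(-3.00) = -719.00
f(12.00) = 4160.00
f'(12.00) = 2296.00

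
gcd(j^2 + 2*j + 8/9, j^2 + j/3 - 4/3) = j + 4/3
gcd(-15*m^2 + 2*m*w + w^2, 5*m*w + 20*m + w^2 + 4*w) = 5*m + w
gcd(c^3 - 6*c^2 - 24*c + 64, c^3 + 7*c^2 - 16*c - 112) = c + 4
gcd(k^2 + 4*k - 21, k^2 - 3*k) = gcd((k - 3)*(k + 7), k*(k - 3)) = k - 3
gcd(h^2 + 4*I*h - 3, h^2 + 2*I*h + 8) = 1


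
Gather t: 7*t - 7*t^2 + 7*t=-7*t^2 + 14*t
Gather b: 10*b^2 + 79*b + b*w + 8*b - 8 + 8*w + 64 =10*b^2 + b*(w + 87) + 8*w + 56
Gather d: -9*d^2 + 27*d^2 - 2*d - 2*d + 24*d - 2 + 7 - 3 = 18*d^2 + 20*d + 2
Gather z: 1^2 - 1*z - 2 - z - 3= -2*z - 4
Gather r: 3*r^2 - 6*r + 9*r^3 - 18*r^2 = 9*r^3 - 15*r^2 - 6*r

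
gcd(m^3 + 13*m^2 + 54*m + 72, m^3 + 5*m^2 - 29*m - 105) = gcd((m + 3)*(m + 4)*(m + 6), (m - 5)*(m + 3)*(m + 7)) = m + 3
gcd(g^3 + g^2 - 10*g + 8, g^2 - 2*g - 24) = g + 4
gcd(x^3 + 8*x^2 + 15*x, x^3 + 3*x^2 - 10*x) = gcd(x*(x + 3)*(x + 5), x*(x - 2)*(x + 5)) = x^2 + 5*x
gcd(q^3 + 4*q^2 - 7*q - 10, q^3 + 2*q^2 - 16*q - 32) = 1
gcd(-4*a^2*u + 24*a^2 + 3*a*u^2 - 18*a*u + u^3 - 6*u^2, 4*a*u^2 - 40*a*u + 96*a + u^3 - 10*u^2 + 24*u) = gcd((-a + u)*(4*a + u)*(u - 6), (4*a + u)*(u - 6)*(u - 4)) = 4*a*u - 24*a + u^2 - 6*u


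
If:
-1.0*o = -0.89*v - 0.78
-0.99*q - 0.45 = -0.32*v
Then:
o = 0.89*v + 0.78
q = 0.323232323232323*v - 0.454545454545455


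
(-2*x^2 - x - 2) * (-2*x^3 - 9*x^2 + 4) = 4*x^5 + 20*x^4 + 13*x^3 + 10*x^2 - 4*x - 8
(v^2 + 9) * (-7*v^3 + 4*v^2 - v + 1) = -7*v^5 + 4*v^4 - 64*v^3 + 37*v^2 - 9*v + 9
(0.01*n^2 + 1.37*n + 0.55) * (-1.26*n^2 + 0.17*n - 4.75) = -0.0126*n^4 - 1.7245*n^3 - 0.5076*n^2 - 6.414*n - 2.6125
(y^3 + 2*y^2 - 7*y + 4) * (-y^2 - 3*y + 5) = -y^5 - 5*y^4 + 6*y^3 + 27*y^2 - 47*y + 20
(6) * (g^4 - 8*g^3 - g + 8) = 6*g^4 - 48*g^3 - 6*g + 48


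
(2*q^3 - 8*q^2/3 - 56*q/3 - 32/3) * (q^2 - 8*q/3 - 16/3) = 2*q^5 - 8*q^4 - 200*q^3/9 + 160*q^2/3 + 128*q + 512/9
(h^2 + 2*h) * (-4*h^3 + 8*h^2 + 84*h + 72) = -4*h^5 + 100*h^3 + 240*h^2 + 144*h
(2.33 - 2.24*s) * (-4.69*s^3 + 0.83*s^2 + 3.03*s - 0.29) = 10.5056*s^4 - 12.7869*s^3 - 4.8533*s^2 + 7.7095*s - 0.6757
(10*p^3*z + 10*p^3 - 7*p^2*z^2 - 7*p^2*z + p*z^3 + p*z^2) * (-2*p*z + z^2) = -20*p^4*z^2 - 20*p^4*z + 24*p^3*z^3 + 24*p^3*z^2 - 9*p^2*z^4 - 9*p^2*z^3 + p*z^5 + p*z^4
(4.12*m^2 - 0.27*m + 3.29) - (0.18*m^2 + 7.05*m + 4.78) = 3.94*m^2 - 7.32*m - 1.49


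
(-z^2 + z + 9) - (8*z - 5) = -z^2 - 7*z + 14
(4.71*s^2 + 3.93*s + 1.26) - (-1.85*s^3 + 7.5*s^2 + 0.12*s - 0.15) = 1.85*s^3 - 2.79*s^2 + 3.81*s + 1.41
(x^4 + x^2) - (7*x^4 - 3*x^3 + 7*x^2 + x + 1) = -6*x^4 + 3*x^3 - 6*x^2 - x - 1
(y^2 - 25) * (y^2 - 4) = y^4 - 29*y^2 + 100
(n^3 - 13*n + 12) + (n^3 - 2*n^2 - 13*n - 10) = 2*n^3 - 2*n^2 - 26*n + 2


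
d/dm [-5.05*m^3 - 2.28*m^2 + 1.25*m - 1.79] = -15.15*m^2 - 4.56*m + 1.25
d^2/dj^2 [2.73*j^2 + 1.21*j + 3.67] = 5.46000000000000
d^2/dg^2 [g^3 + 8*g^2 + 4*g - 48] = 6*g + 16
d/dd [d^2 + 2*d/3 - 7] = 2*d + 2/3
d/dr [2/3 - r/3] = -1/3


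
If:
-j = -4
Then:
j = 4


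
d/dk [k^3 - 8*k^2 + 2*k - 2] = 3*k^2 - 16*k + 2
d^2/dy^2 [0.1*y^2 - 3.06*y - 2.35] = 0.200000000000000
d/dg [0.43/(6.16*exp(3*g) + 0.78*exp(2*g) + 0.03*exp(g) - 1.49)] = (-7.9464*exp(2*g) - 0.6708*exp(g) - 0.0129)*exp(g)/(6.16*exp(3*g) + 0.78*exp(2*g) + 0.03*exp(g) - 1.49)^2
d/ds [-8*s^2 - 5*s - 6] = -16*s - 5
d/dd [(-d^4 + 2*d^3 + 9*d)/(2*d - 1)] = 3*(-2*d^4 + 4*d^3 - 2*d^2 - 3)/(4*d^2 - 4*d + 1)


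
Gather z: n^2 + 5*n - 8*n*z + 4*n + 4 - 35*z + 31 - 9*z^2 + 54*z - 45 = n^2 + 9*n - 9*z^2 + z*(19 - 8*n) - 10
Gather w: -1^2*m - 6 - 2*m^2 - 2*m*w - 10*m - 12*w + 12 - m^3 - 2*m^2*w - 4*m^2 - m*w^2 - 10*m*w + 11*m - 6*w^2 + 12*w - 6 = -m^3 - 6*m^2 + w^2*(-m - 6) + w*(-2*m^2 - 12*m)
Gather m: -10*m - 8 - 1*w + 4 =-10*m - w - 4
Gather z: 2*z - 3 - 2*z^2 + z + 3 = -2*z^2 + 3*z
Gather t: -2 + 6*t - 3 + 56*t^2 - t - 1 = 56*t^2 + 5*t - 6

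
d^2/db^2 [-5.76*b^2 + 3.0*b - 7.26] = -11.5200000000000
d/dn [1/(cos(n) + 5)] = sin(n)/(cos(n) + 5)^2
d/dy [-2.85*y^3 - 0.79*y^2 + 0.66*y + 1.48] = -8.55*y^2 - 1.58*y + 0.66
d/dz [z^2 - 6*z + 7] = 2*z - 6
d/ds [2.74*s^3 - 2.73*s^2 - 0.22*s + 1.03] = 8.22*s^2 - 5.46*s - 0.22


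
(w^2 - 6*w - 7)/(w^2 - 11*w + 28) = (w + 1)/(w - 4)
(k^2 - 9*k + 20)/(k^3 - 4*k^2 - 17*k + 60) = (k - 4)/(k^2 + k - 12)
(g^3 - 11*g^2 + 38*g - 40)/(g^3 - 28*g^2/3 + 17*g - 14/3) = 3*(g^2 - 9*g + 20)/(3*g^2 - 22*g + 7)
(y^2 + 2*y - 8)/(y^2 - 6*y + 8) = (y + 4)/(y - 4)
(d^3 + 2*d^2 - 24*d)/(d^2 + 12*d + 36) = d*(d - 4)/(d + 6)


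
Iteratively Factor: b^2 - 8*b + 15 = (b - 5)*(b - 3)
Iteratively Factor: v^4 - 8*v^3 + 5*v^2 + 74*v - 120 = (v + 3)*(v^3 - 11*v^2 + 38*v - 40) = (v - 4)*(v + 3)*(v^2 - 7*v + 10) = (v - 5)*(v - 4)*(v + 3)*(v - 2)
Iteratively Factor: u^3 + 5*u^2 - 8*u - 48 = (u - 3)*(u^2 + 8*u + 16) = (u - 3)*(u + 4)*(u + 4)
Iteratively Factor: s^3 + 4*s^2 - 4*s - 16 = (s + 4)*(s^2 - 4) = (s - 2)*(s + 4)*(s + 2)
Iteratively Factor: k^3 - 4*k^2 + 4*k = (k)*(k^2 - 4*k + 4) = k*(k - 2)*(k - 2)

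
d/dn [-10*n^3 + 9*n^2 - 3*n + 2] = -30*n^2 + 18*n - 3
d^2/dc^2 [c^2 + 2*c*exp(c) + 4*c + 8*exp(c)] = 2*c*exp(c) + 12*exp(c) + 2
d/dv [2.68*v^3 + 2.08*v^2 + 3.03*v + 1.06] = 8.04*v^2 + 4.16*v + 3.03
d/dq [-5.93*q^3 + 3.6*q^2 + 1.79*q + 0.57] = -17.79*q^2 + 7.2*q + 1.79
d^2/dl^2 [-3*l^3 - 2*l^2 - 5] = -18*l - 4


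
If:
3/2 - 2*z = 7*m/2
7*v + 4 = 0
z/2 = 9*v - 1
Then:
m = 365/49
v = -4/7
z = -86/7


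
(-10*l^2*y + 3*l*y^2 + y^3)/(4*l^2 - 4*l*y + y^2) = y*(5*l + y)/(-2*l + y)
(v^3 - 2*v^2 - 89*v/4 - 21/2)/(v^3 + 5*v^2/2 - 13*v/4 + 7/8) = 2*(2*v^2 - 11*v - 6)/(4*v^2 - 4*v + 1)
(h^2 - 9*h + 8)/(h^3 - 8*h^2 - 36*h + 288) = (h - 1)/(h^2 - 36)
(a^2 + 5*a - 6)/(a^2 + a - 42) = (a^2 + 5*a - 6)/(a^2 + a - 42)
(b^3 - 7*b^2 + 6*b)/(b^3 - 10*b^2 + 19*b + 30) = b*(b - 1)/(b^2 - 4*b - 5)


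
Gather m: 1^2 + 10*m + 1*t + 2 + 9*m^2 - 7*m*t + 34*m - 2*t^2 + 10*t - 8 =9*m^2 + m*(44 - 7*t) - 2*t^2 + 11*t - 5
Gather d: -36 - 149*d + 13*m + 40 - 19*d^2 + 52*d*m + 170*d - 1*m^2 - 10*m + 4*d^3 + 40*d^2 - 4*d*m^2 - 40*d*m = 4*d^3 + 21*d^2 + d*(-4*m^2 + 12*m + 21) - m^2 + 3*m + 4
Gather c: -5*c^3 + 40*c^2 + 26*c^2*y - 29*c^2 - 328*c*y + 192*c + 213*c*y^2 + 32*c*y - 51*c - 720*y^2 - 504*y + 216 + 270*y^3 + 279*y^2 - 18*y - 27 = -5*c^3 + c^2*(26*y + 11) + c*(213*y^2 - 296*y + 141) + 270*y^3 - 441*y^2 - 522*y + 189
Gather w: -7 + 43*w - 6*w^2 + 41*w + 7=-6*w^2 + 84*w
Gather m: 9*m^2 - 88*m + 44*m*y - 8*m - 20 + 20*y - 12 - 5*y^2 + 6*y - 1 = 9*m^2 + m*(44*y - 96) - 5*y^2 + 26*y - 33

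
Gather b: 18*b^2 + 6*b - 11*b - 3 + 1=18*b^2 - 5*b - 2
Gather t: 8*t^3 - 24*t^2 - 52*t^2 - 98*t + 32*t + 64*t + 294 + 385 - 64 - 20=8*t^3 - 76*t^2 - 2*t + 595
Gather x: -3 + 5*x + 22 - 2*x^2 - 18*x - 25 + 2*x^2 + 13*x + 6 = 0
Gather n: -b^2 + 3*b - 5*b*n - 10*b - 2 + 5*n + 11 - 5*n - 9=-b^2 - 5*b*n - 7*b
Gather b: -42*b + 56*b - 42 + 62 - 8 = 14*b + 12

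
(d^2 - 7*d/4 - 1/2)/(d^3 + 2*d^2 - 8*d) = (d + 1/4)/(d*(d + 4))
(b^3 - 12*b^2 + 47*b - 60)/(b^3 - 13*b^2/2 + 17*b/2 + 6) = 2*(b - 5)/(2*b + 1)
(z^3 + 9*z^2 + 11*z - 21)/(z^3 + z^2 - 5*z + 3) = (z + 7)/(z - 1)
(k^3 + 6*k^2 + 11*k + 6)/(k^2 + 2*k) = k + 4 + 3/k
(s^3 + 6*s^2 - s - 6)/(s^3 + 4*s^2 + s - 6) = (s^2 + 7*s + 6)/(s^2 + 5*s + 6)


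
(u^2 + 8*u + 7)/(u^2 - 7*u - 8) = (u + 7)/(u - 8)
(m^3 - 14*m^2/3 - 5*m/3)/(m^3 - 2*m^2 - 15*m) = (m + 1/3)/(m + 3)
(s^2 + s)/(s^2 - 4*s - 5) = s/(s - 5)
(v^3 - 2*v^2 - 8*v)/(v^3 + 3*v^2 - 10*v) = (v^2 - 2*v - 8)/(v^2 + 3*v - 10)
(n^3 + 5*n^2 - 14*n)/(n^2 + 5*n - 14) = n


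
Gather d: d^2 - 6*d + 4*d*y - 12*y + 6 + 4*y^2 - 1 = d^2 + d*(4*y - 6) + 4*y^2 - 12*y + 5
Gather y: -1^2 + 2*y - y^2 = -y^2 + 2*y - 1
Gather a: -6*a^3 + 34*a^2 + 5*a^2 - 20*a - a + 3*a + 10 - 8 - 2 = -6*a^3 + 39*a^2 - 18*a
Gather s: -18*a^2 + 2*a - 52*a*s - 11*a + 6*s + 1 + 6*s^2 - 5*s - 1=-18*a^2 - 9*a + 6*s^2 + s*(1 - 52*a)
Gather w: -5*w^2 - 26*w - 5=-5*w^2 - 26*w - 5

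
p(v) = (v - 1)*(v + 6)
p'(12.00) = 29.00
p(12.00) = 198.00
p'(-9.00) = -13.00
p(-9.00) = 30.00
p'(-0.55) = 3.90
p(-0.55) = -8.45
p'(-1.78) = 1.44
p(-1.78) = -11.73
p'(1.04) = 7.08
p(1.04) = 0.28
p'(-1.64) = 1.72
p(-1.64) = -11.51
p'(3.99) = 12.98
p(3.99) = 29.87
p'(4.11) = 13.22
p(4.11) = 31.44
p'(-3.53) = -2.06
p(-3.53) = -11.19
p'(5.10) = 15.20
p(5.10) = 45.51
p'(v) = 2*v + 5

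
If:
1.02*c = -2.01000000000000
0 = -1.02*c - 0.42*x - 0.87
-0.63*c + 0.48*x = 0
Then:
No Solution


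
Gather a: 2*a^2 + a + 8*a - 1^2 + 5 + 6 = 2*a^2 + 9*a + 10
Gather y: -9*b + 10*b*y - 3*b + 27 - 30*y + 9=-12*b + y*(10*b - 30) + 36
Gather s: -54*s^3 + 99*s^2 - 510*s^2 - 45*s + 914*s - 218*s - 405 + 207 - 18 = -54*s^3 - 411*s^2 + 651*s - 216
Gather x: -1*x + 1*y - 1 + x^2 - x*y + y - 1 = x^2 + x*(-y - 1) + 2*y - 2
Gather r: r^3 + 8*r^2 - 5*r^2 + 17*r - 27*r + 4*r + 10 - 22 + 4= r^3 + 3*r^2 - 6*r - 8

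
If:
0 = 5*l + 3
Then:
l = -3/5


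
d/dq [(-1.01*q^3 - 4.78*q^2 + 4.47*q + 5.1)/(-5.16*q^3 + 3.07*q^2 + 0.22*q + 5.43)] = (1.77635683940025e-15*q^5 - 27.7655*q^4 + 45.686*q^3 + 47.7206*q^2 - 83.2248*q + 23.1501)/(26.6256*q^6 - 31.6824*q^5 + 7.1545*q^4 - 54.6868*q^3 + 33.3886*q^2 + 2.3892*q + 29.4849)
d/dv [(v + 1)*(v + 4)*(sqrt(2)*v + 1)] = 3*sqrt(2)*v^2 + 2*v + 10*sqrt(2)*v + 5 + 4*sqrt(2)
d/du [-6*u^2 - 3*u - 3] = -12*u - 3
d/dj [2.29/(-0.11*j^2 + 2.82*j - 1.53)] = (0.5038*j - 6.4578)/(0.11*j^2 - 2.82*j + 1.53)^2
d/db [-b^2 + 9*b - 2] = 9 - 2*b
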